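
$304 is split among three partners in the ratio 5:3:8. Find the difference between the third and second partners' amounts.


Total parts = 5 + 3 + 8 = 16
Value per part = 304 / 16 = 19
Shares: 5*19=95, 3*19=57, 8*19=152
Third share = 152, second share = 57
Difference = |152 - 57| = 95

95


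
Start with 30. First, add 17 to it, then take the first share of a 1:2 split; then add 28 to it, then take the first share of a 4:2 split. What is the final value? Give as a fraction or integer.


Start with 30.
Step 1: Add 17: 30+17=47; split 1:2 first = 47*1/3 = 47/3
Step 2: Add 28: 47/3+28=131/3; split 4:2 first = 131/3*4/6 = 262/9
Final result = 262/9

262/9


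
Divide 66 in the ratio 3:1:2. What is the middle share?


Ratio = 3:1:2
Total parts = 3 + 1 + 2 = 6
Value per part = 66 / 6 = 11
First share = 3 * 11 = 33
Middle share = 1 * 11 = 11
Third share = 2 * 11 = 22

11


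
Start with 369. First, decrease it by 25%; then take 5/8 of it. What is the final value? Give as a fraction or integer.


Start with 369.
Step 1: Decrease by 25%: 369 * 75/100 = 1107/4
Step 2: Take 5/8: 1107/4 * 5/8 = 5535/32
Final result = 5535/32

5535/32


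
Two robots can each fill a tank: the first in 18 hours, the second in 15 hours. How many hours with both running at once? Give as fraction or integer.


Rate of A = 1/18 job per hour
Rate of B = 1/15 job per hour
Combined rate = 1/18 + 1/15
Find common denominator: (15 + 18)/(18*15) = 33/270
Combined rate = 11/90 job per hour
Time together = 1 / (11/90) = 90/11 hours

90/11


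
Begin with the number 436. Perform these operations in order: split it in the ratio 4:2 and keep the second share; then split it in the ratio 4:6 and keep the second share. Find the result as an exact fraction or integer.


Start with 436.
Step 1: Split 4:2, second share = 436 * 2/6 = 436/3
Step 2: Split 4:6, second share = 436/3 * 6/10 = 436/5
Final result = 436/5

436/5


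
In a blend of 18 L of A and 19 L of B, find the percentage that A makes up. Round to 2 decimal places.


Volume of A = 18 L
Volume of B = 19 L
Total volume = 18 + 19 = 37 L
Percentage of A = (18/37) * 100
= 48.65%

48.65


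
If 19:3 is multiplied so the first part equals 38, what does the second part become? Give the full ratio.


Original ratio: 19:3
First term target: 38
Scale factor = 38 / 19 = 2
Multiply second term: 3 * 2 = 6
Equivalent ratio = 38:6

38:6


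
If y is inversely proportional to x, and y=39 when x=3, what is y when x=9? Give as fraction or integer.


Inverse proportion: y = k/x
Find k: k = 3 * 39 = 117
Compute y at x=9: y = 117/9
y = 13

13


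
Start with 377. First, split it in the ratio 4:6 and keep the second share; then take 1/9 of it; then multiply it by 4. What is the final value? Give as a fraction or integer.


Start with 377.
Step 1: Split 4:6, second share = 377 * 6/10 = 1131/5
Step 2: Take 1/9: 1131/5 * 1/9 = 377/15
Step 3: Multiply by 4: 377/15 * 4 = 1508/15
Final result = 1508/15

1508/15


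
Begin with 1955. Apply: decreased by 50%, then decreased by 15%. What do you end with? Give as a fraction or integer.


Start: 1955
Step 1: decrease by 50% => multiply by 50/100
  1955 * 50/100 = 1955/2
Step 2: decrease by 15% => multiply by 85/100
  1955/2 * 85/100 = 6647/8
Final value = 6647/8

6647/8


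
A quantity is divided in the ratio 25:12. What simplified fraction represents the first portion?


Total parts = 25 + 12 = 37
First part fraction = 25/37
Simplify: 25/37 = 25/37

25/37


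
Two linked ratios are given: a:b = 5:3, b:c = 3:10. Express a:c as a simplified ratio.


Given a:b = 5:3 and b:c = 3:10
Make b consistent. Multiply first ratio by 3: a:b = 15:9
Multiply second ratio by 3: b:c = 9:30
Now b = 9 in both, so a:b:c = 15:9:30
Therefore a:c = 15:30
Simplify by GCD: a:c = 1:2

1:2


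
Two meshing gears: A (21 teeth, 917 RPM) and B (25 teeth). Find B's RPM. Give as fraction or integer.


Gear ratio: teeth_A * RPM_A = teeth_B * RPM_B
21 * 917 = 25 * RPM_B
19257 = 25 * RPM_B
RPM_B = 19257 / 25
RPM_B = 19257/25

19257/25


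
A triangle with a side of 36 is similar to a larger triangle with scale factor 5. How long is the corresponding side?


Similar triangles have proportional sides
Scale factor = 5
Smaller side = 36
Corresponding larger side = 36 * 5
= 180

180


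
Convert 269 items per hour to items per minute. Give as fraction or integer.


Converting from per hour to per minute
Rate = 269 items per hour
Divide by 60: 269/60
= 269/60 items per minute

269/60


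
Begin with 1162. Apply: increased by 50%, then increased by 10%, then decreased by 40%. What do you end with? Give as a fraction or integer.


Start: 1162
Step 1: increase by 50% => multiply by 150/100
  1162 * 150/100 = 1743
Step 2: increase by 10% => multiply by 110/100
  1743 * 110/100 = 19173/10
Step 3: decrease by 40% => multiply by 60/100
  19173/10 * 60/100 = 57519/50
Final value = 57519/50

57519/50


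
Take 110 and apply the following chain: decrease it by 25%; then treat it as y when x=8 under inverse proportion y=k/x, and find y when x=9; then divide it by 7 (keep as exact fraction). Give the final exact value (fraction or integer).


Start with 110.
Step 1: Decrease by 25%: 110 * 75/100 = 165/2
Step 2: Inverse prop: k = (165/2)*8; new y = k/9 = 165/2*8/9 = 220/3
Step 3: Divide by 7: 220/3 / 7 = 220/21
Final result = 220/21

220/21


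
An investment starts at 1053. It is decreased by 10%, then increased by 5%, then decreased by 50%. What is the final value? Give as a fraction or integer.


Start: 1053
Step 1: decrease by 10% => multiply by 90/100
  1053 * 90/100 = 9477/10
Step 2: increase by 5% => multiply by 105/100
  9477/10 * 105/100 = 199017/200
Step 3: decrease by 50% => multiply by 50/100
  199017/200 * 50/100 = 199017/400
Final value = 199017/400

199017/400


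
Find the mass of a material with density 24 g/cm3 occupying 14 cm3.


Using mass = density * volume
Density = 24 g/cm3
Volume = 14 cm3
Mass = 24 * 14
= 336 g

336


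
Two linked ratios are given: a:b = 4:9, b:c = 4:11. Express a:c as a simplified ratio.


Given a:b = 4:9 and b:c = 4:11
Make b consistent. Multiply first ratio by 4: a:b = 16:36
Multiply second ratio by 9: b:c = 36:99
Now b = 36 in both, so a:b:c = 16:36:99
Therefore a:c = 16:99
Simplify by GCD: a:c = 16:99

16:99


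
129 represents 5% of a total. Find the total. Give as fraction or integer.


Given: 129 is 5% of the whole
Set up: 129 = 5/100 * whole
whole = 129 * 100 / 5
whole = 12900 / 5
whole = 2580

2580


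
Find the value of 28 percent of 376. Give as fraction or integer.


Compute 28% of 376
Convert percentage: 28% = 28/100
Multiply: 376 * 28/100
= 10528/100
= 2632/25

2632/25


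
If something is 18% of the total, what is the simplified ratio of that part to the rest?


Part = 18%, Remainder = 82%
Ratio = 18:82
GCD(18, 82) = 2
Simplify: 9:41 = 9:41

9:41


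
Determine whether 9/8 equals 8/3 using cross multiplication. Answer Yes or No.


Cross multiply to check 9/8 = 8/3
Left cross product: 9 * 3 = 27
Right cross product: 8 * 8 = 64
27 != 64
Not equal, so proportions differ => No

No


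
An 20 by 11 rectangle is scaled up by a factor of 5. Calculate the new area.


Original dimensions: 20 x 11
Enlargement factor = 5
New width = 20 * 5 = 100
New height = 11 * 5 = 55
New area = 100 * 55 = 5500

5500


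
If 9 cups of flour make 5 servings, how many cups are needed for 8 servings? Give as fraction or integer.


Original: 9 cups for 5 servings
Target servings = 8
Scaling factor = 8/5
New amount = 9 * 8/5
= 72/5
= 72/5 cups

72/5


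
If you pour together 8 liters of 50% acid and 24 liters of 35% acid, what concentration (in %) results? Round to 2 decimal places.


Solute in mixture 1 = 50% of 8 L = 8*50/100 = 4 L
Solute in mixture 2 = 35% of 24 L = 24*35/100 = 42/5 L
Total solute = 4 + 42/5 = 62/5 L
Total volume = 8 + 24 = 32 L
Final concentration = 62/5/32 * 100 = 38.75%

38.75


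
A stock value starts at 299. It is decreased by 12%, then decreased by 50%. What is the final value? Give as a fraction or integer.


Start: 299
Step 1: decrease by 12% => multiply by 88/100
  299 * 88/100 = 6578/25
Step 2: decrease by 50% => multiply by 50/100
  6578/25 * 50/100 = 3289/25
Final value = 3289/25

3289/25


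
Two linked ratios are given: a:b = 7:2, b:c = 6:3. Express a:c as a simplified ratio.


Given a:b = 7:2 and b:c = 6:3
Make b consistent. Multiply first ratio by 6: a:b = 42:12
Multiply second ratio by 2: b:c = 12:6
Now b = 12 in both, so a:b:c = 42:12:6
Therefore a:c = 42:6
Simplify by GCD: a:c = 7:1

7:1


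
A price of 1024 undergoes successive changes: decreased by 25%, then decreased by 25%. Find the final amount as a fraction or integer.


Start: 1024
Step 1: decrease by 25% => multiply by 75/100
  1024 * 75/100 = 768
Step 2: decrease by 25% => multiply by 75/100
  768 * 75/100 = 576
Final value = 576

576


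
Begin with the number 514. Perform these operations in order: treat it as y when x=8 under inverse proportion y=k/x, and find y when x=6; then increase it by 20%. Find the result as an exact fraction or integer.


Start with 514.
Step 1: Inverse prop: k = (514)*8; new y = k/6 = 514*8/6 = 2056/3
Step 2: Increase by 20%: 2056/3 * 120/100 = 4112/5
Final result = 4112/5

4112/5


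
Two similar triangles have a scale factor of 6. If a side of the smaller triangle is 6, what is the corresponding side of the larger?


Similar triangles have proportional sides
Scale factor = 6
Smaller side = 6
Corresponding larger side = 6 * 6
= 36

36


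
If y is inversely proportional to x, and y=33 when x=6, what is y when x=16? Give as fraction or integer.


Inverse proportion: y = k/x
Find k: k = 6 * 33 = 198
Compute y at x=16: y = 198/16
y = 99/8

99/8


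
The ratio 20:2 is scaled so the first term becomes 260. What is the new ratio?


Original ratio: 20:2
First term target: 260
Scale factor = 260 / 20 = 13
Multiply second term: 2 * 13 = 26
Equivalent ratio = 260:26

260:26


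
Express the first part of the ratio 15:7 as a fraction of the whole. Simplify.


Total parts = 15 + 7 = 22
First part fraction = 15/22
Simplify: 15/22 = 15/22

15/22


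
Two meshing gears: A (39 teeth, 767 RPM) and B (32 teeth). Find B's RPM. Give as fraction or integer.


Gear ratio: teeth_A * RPM_A = teeth_B * RPM_B
39 * 767 = 32 * RPM_B
29913 = 32 * RPM_B
RPM_B = 29913 / 32
RPM_B = 29913/32

29913/32


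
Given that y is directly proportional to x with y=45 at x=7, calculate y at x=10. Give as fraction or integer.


Direct proportion: y = kx
Find k: k = 45/7 = 45/7
Compute y at x=10: y = 45/7 * 10
y = 450/7

450/7


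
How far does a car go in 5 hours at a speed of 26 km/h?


Using distance = speed * time
Speed = 26 km/h
Time = 5 hours
Distance = 26 * 5
= 130 km

130


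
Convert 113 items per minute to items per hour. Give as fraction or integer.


Converting from per minute to per hour
Rate = 113 items per minute
Multiply by 60: 113 * 60
= 6780 items per hour

6780


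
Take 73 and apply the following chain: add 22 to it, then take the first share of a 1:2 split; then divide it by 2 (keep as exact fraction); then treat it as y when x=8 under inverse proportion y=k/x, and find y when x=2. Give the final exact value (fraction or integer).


Start with 73.
Step 1: Add 22: 73+22=95; split 1:2 first = 95*1/3 = 95/3
Step 2: Divide by 2: 95/3 / 2 = 95/6
Step 3: Inverse prop: k = (95/6)*8; new y = k/2 = 95/6*8/2 = 190/3
Final result = 190/3

190/3


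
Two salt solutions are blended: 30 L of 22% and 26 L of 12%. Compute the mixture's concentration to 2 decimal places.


Solute in mixture 1 = 22% of 30 L = 30*22/100 = 33/5 L
Solute in mixture 2 = 12% of 26 L = 26*12/100 = 78/25 L
Total solute = 33/5 + 78/25 = 243/25 L
Total volume = 30 + 26 = 56 L
Final concentration = 243/25/56 * 100 = 17.36%

17.36


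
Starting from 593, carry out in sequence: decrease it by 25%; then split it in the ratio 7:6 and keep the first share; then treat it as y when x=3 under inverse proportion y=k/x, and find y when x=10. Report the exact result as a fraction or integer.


Start with 593.
Step 1: Decrease by 25%: 593 * 75/100 = 1779/4
Step 2: Split 7:6, first share = 1779/4 * 7/13 = 12453/52
Step 3: Inverse prop: k = (12453/52)*3; new y = k/10 = 12453/52*3/10 = 37359/520
Final result = 37359/520

37359/520


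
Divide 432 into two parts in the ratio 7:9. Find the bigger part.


Total parts = 7 + 9 = 16
Value per part = 432 / 16 = 27
First share = 7 * 27 = 189
Second share = 9 * 27 = 243
Larger share = 243

243


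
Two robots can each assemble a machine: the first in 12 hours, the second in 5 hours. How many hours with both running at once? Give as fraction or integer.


Rate of A = 1/12 job per hour
Rate of B = 1/5 job per hour
Combined rate = 1/12 + 1/5
Find common denominator: (5 + 12)/(12*5) = 17/60
Combined rate = 17/60 job per hour
Time together = 1 / (17/60) = 60/17 hours

60/17


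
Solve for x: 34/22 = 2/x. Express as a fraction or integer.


Setting up: 34/22 = 2/x
Cross multiply: 34 * x = 22 * 2
34x = 44
x = 44/34
x = 22/17

22/17


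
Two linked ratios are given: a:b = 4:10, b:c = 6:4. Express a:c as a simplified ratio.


Given a:b = 4:10 and b:c = 6:4
Make b consistent. Multiply first ratio by 6: a:b = 24:60
Multiply second ratio by 10: b:c = 60:40
Now b = 60 in both, so a:b:c = 24:60:40
Therefore a:c = 24:40
Simplify by GCD: a:c = 3:5

3:5


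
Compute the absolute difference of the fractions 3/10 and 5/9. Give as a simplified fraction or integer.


Simplify: 3/10 = 3/10 and 5/9 = 5/9
Find common denominator: LCD = 90
Convert: 27/90 and 50/90
Difference = |27 - 50|/90 = 23/90
Simplified = 23/90

23/90


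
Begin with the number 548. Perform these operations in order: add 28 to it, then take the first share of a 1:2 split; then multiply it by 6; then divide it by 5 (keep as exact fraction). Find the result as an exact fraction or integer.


Start with 548.
Step 1: Add 28: 548+28=576; split 1:2 first = 576*1/3 = 192
Step 2: Multiply by 6: 192 * 6 = 1152
Step 3: Divide by 5: 1152 / 5 = 1152/5
Final result = 1152/5

1152/5


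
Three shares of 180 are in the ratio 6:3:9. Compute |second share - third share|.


Total parts = 6 + 3 + 9 = 18
Value per part = 180 / 18 = 10
Shares: 6*10=60, 3*10=30, 9*10=90
Second share = 30, third share = 90
Difference = |30 - 90| = 60

60


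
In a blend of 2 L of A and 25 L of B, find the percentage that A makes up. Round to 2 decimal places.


Volume of A = 2 L
Volume of B = 25 L
Total volume = 2 + 25 = 27 L
Percentage of A = (2/27) * 100
= 7.41%

7.41


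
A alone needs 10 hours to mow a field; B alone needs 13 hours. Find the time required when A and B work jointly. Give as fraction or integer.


Rate of A = 1/10 job per hour
Rate of B = 1/13 job per hour
Combined rate = 1/10 + 1/13
Find common denominator: (13 + 10)/(10*13) = 23/130
Combined rate = 23/130 job per hour
Time together = 1 / (23/130) = 130/23 hours

130/23


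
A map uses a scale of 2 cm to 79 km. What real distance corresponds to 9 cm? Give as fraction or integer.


Map scale: 2 cm = 79 km
Measured distance on map = 9 cm
Set up proportion: 9 * 79 / 2
= 711 / 2
= 711/2 km

711/2


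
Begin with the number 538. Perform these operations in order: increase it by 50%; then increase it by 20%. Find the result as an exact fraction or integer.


Start with 538.
Step 1: Increase by 50%: 538 * 150/100 = 807
Step 2: Increase by 20%: 807 * 120/100 = 4842/5
Final result = 4842/5

4842/5


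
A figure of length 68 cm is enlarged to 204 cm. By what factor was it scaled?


Original length = 68 cm
Scaled length = 204 cm
Scale factor = 204 / 68
= 3

3


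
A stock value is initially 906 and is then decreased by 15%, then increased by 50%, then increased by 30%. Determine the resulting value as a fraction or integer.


Start: 906
Step 1: decrease by 15% => multiply by 85/100
  906 * 85/100 = 7701/10
Step 2: increase by 50% => multiply by 150/100
  7701/10 * 150/100 = 23103/20
Step 3: increase by 30% => multiply by 130/100
  23103/20 * 130/100 = 300339/200
Final value = 300339/200

300339/200


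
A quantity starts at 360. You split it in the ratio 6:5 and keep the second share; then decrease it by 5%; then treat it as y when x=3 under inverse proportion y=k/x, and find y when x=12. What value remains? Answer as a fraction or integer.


Start with 360.
Step 1: Split 6:5, second share = 360 * 5/11 = 1800/11
Step 2: Decrease by 5%: 1800/11 * 95/100 = 1710/11
Step 3: Inverse prop: k = (1710/11)*3; new y = k/12 = 1710/11*3/12 = 855/22
Final result = 855/22

855/22


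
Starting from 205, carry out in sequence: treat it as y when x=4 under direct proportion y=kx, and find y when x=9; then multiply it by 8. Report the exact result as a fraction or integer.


Start with 205.
Step 1: Direct prop: k = (205)/4; new y = k*9 = 205*9/4 = 1845/4
Step 2: Multiply by 8: 1845/4 * 8 = 3690
Final result = 3690

3690


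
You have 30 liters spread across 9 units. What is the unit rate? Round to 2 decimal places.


Total liters = 30
Number of units = 9
Unit rate = 30 / 9
= 3.33 liters per unit

3.33


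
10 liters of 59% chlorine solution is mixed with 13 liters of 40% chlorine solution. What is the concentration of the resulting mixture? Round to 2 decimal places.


Solute in mixture 1 = 59% of 10 L = 10*59/100 = 59/10 L
Solute in mixture 2 = 40% of 13 L = 13*40/100 = 26/5 L
Total solute = 59/10 + 26/5 = 111/10 L
Total volume = 10 + 13 = 23 L
Final concentration = 111/10/23 * 100 = 48.26%

48.26


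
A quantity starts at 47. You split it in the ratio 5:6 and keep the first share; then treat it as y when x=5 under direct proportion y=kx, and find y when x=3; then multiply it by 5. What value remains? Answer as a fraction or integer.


Start with 47.
Step 1: Split 5:6, first share = 47 * 5/11 = 235/11
Step 2: Direct prop: k = (235/11)/5; new y = k*3 = 235/11*3/5 = 141/11
Step 3: Multiply by 5: 141/11 * 5 = 705/11
Final result = 705/11

705/11


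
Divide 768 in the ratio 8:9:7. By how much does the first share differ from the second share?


Total parts = 8 + 9 + 7 = 24
Value per part = 768 / 24 = 32
Shares: 8*32=256, 9*32=288, 7*32=224
First share = 256, second share = 288
Difference = |256 - 288| = 32

32


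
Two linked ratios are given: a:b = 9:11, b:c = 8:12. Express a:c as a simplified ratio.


Given a:b = 9:11 and b:c = 8:12
Make b consistent. Multiply first ratio by 8: a:b = 72:88
Multiply second ratio by 11: b:c = 88:132
Now b = 88 in both, so a:b:c = 72:88:132
Therefore a:c = 72:132
Simplify by GCD: a:c = 6:11

6:11


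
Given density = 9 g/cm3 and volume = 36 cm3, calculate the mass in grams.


Using mass = density * volume
Density = 9 g/cm3
Volume = 36 cm3
Mass = 9 * 36
= 324 g

324


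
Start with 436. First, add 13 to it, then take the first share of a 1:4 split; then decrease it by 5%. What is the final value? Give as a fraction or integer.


Start with 436.
Step 1: Add 13: 436+13=449; split 1:4 first = 449*1/5 = 449/5
Step 2: Decrease by 5%: 449/5 * 95/100 = 8531/100
Final result = 8531/100

8531/100


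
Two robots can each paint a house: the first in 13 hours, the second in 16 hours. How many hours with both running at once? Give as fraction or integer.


Rate of A = 1/13 job per hour
Rate of B = 1/16 job per hour
Combined rate = 1/13 + 1/16
Find common denominator: (16 + 13)/(13*16) = 29/208
Combined rate = 29/208 job per hour
Time together = 1 / (29/208) = 208/29 hours

208/29


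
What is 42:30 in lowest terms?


Find GCD(42, 30)
GCD = 6
Divide both by 6: 42/6 = 7, 30/6 = 5
Simplified ratio = 7:5

7:5


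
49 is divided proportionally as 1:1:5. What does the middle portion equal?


Ratio = 1:1:5
Total parts = 1 + 1 + 5 = 7
Value per part = 49 / 7 = 7
First share = 1 * 7 = 7
Middle share = 1 * 7 = 7
Third share = 5 * 7 = 35

7


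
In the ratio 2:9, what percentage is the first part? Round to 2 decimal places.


Total parts = 2 + 9 = 11
First part fraction = 2/11
Percentage = (2/11) * 100
= 0.181818 * 100
= 18.18%

18.18


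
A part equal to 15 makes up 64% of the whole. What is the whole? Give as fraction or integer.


Given: 15 is 64% of the whole
Set up: 15 = 64/100 * whole
whole = 15 * 100 / 64
whole = 1500 / 64
whole = 375/16

375/16


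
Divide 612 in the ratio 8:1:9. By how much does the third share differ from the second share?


Total parts = 8 + 1 + 9 = 18
Value per part = 612 / 18 = 34
Shares: 8*34=272, 1*34=34, 9*34=306
Third share = 306, second share = 34
Difference = |306 - 34| = 272

272


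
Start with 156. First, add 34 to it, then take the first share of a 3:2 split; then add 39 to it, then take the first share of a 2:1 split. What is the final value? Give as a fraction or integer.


Start with 156.
Step 1: Add 34: 156+34=190; split 3:2 first = 190*3/5 = 114
Step 2: Add 39: 114+39=153; split 2:1 first = 153*2/3 = 102
Final result = 102

102


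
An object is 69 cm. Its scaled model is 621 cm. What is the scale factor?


Original length = 69 cm
Scaled length = 621 cm
Scale factor = 621 / 69
= 9

9


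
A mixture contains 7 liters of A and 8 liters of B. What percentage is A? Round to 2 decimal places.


Volume of A = 7 L
Volume of B = 8 L
Total volume = 7 + 8 = 15 L
Percentage of A = (7/15) * 100
= 46.67%

46.67


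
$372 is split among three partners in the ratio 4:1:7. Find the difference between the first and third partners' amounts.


Total parts = 4 + 1 + 7 = 12
Value per part = 372 / 12 = 31
Shares: 4*31=124, 1*31=31, 7*31=217
First share = 124, third share = 217
Difference = |124 - 217| = 93

93


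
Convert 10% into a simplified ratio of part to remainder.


Part = 10%, Remainder = 90%
Ratio = 10:90
GCD(10, 90) = 10
Simplify: 1:9 = 1:9

1:9


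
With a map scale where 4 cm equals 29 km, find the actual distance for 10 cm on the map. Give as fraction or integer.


Map scale: 4 cm = 29 km
Measured distance on map = 10 cm
Set up proportion: 10 * 29 / 4
= 290 / 4
= 145/2 km

145/2


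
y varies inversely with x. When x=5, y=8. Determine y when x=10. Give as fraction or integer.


Inverse proportion: y = k/x
Find k: k = 5 * 8 = 40
Compute y at x=10: y = 40/10
y = 4

4


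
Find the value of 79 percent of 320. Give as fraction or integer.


Compute 79% of 320
Convert percentage: 79% = 79/100
Multiply: 320 * 79/100
= 25280/100
= 1264/5

1264/5


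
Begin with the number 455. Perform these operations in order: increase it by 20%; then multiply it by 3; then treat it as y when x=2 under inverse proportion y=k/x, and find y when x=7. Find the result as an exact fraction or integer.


Start with 455.
Step 1: Increase by 20%: 455 * 120/100 = 546
Step 2: Multiply by 3: 546 * 3 = 1638
Step 3: Inverse prop: k = (1638)*2; new y = k/7 = 1638*2/7 = 468
Final result = 468

468


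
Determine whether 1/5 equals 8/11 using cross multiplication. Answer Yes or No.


Cross multiply to check 1/5 = 8/11
Left cross product: 1 * 11 = 11
Right cross product: 5 * 8 = 40
11 != 40
Not equal, so proportions differ => No

No


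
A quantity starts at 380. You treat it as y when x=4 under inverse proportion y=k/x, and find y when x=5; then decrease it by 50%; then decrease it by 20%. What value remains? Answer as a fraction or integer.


Start with 380.
Step 1: Inverse prop: k = (380)*4; new y = k/5 = 380*4/5 = 304
Step 2: Decrease by 50%: 304 * 50/100 = 152
Step 3: Decrease by 20%: 152 * 80/100 = 608/5
Final result = 608/5

608/5


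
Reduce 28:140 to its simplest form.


Find GCD(28, 140)
GCD = 28
Divide both by 28: 28/28 = 1, 140/28 = 5
Simplified ratio = 1:5

1:5


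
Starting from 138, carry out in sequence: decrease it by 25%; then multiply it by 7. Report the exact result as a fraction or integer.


Start with 138.
Step 1: Decrease by 25%: 138 * 75/100 = 207/2
Step 2: Multiply by 7: 207/2 * 7 = 1449/2
Final result = 1449/2

1449/2


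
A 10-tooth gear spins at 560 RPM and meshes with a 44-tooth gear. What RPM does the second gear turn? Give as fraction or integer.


Gear ratio: teeth_A * RPM_A = teeth_B * RPM_B
10 * 560 = 44 * RPM_B
5600 = 44 * RPM_B
RPM_B = 5600 / 44
RPM_B = 1400/11

1400/11


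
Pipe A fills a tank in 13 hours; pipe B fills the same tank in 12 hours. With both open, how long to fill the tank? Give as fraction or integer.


Rate of A = 1/13 job per hour
Rate of B = 1/12 job per hour
Combined rate = 1/13 + 1/12
Find common denominator: (12 + 13)/(13*12) = 25/156
Combined rate = 25/156 job per hour
Time together = 1 / (25/156) = 156/25 hours

156/25


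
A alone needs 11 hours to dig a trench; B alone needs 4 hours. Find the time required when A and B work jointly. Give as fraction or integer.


Rate of A = 1/11 job per hour
Rate of B = 1/4 job per hour
Combined rate = 1/11 + 1/4
Find common denominator: (4 + 11)/(11*4) = 15/44
Combined rate = 15/44 job per hour
Time together = 1 / (15/44) = 44/15 hours

44/15


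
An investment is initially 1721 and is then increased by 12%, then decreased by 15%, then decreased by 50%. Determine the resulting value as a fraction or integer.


Start: 1721
Step 1: increase by 12% => multiply by 112/100
  1721 * 112/100 = 48188/25
Step 2: decrease by 15% => multiply by 85/100
  48188/25 * 85/100 = 204799/125
Step 3: decrease by 50% => multiply by 50/100
  204799/125 * 50/100 = 204799/250
Final value = 204799/250

204799/250


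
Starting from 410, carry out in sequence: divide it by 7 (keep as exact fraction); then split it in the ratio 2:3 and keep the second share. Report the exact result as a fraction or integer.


Start with 410.
Step 1: Divide by 7: 410 / 7 = 410/7
Step 2: Split 2:3, second share = 410/7 * 3/5 = 246/7
Final result = 246/7

246/7


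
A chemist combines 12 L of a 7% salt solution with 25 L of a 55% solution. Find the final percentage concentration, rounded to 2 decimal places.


Solute in mixture 1 = 7% of 12 L = 12*7/100 = 21/25 L
Solute in mixture 2 = 55% of 25 L = 25*55/100 = 55/4 L
Total solute = 21/25 + 55/4 = 1459/100 L
Total volume = 12 + 25 = 37 L
Final concentration = 1459/100/37 * 100 = 39.43%

39.43


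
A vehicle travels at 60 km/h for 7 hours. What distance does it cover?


Using distance = speed * time
Speed = 60 km/h
Time = 7 hours
Distance = 60 * 7
= 420 km

420


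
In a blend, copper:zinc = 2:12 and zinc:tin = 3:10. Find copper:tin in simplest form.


Given a:b = 2:12 and b:c = 3:10
Make b consistent. Multiply first ratio by 3: a:b = 6:36
Multiply second ratio by 12: b:c = 36:120
Now b = 36 in both, so a:b:c = 6:36:120
Therefore a:c = 6:120
Simplify by GCD: a:c = 1:20

1:20


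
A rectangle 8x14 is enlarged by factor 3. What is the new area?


Original dimensions: 8 x 14
Enlargement factor = 3
New width = 8 * 3 = 24
New height = 14 * 3 = 42
New area = 24 * 42 = 1008

1008


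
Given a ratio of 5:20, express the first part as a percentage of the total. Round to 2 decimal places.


Total parts = 5 + 20 = 25
First part fraction = 5/25
Percentage = (5/25) * 100
= 0.2 * 100
= 20.00%

20.00


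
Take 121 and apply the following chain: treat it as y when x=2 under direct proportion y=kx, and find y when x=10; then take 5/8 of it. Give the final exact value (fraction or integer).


Start with 121.
Step 1: Direct prop: k = (121)/2; new y = k*10 = 121*10/2 = 605
Step 2: Take 5/8: 605 * 5/8 = 3025/8
Final result = 3025/8

3025/8


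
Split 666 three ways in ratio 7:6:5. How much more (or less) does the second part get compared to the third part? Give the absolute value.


Total parts = 7 + 6 + 5 = 18
Value per part = 666 / 18 = 37
Shares: 7*37=259, 6*37=222, 5*37=185
Second share = 222, third share = 185
Difference = |222 - 185| = 37

37


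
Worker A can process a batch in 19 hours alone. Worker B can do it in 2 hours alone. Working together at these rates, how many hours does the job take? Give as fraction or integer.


Rate of A = 1/19 job per hour
Rate of B = 1/2 job per hour
Combined rate = 1/19 + 1/2
Find common denominator: (2 + 19)/(19*2) = 21/38
Combined rate = 21/38 job per hour
Time together = 1 / (21/38) = 38/21 hours

38/21


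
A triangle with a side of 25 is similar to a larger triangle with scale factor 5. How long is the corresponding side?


Similar triangles have proportional sides
Scale factor = 5
Smaller side = 25
Corresponding larger side = 25 * 5
= 125

125


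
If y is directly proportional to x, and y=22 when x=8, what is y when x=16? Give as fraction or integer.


Direct proportion: y = kx
Find k: k = 22/8 = 11/4
Compute y at x=16: y = 11/4 * 16
y = 44

44


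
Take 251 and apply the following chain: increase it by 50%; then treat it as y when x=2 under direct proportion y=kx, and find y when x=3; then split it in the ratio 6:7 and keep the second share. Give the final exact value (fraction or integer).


Start with 251.
Step 1: Increase by 50%: 251 * 150/100 = 753/2
Step 2: Direct prop: k = (753/2)/2; new y = k*3 = 753/2*3/2 = 2259/4
Step 3: Split 6:7, second share = 2259/4 * 7/13 = 15813/52
Final result = 15813/52

15813/52


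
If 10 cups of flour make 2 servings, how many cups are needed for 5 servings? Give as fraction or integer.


Original: 10 cups for 2 servings
Target servings = 5
Scaling factor = 5/2
New amount = 10 * 5/2
= 50/2
= 25 cups

25


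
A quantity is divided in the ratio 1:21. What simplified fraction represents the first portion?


Total parts = 1 + 21 = 22
First part fraction = 1/22
Simplify: 1/22 = 1/22

1/22


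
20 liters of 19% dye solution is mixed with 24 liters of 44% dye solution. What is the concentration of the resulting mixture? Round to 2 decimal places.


Solute in mixture 1 = 19% of 20 L = 20*19/100 = 19/5 L
Solute in mixture 2 = 44% of 24 L = 24*44/100 = 264/25 L
Total solute = 19/5 + 264/25 = 359/25 L
Total volume = 20 + 24 = 44 L
Final concentration = 359/25/44 * 100 = 32.64%

32.64


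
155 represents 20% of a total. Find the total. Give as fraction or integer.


Given: 155 is 20% of the whole
Set up: 155 = 20/100 * whole
whole = 155 * 100 / 20
whole = 15500 / 20
whole = 775

775


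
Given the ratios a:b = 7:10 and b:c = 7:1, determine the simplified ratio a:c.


Given a:b = 7:10 and b:c = 7:1
Make b consistent. Multiply first ratio by 7: a:b = 49:70
Multiply second ratio by 10: b:c = 70:10
Now b = 70 in both, so a:b:c = 49:70:10
Therefore a:c = 49:10
Simplify by GCD: a:c = 49:10

49:10


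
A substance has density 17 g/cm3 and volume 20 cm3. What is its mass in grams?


Using mass = density * volume
Density = 17 g/cm3
Volume = 20 cm3
Mass = 17 * 20
= 340 g

340


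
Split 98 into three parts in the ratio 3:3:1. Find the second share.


Ratio = 3:3:1
Total parts = 3 + 3 + 1 = 7
Value per part = 98 / 7 = 14
First share = 3 * 14 = 42
Middle share = 3 * 14 = 42
Third share = 1 * 14 = 14

42


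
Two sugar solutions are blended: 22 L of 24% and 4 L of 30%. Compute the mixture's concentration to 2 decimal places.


Solute in mixture 1 = 24% of 22 L = 22*24/100 = 132/25 L
Solute in mixture 2 = 30% of 4 L = 4*30/100 = 6/5 L
Total solute = 132/25 + 6/5 = 162/25 L
Total volume = 22 + 4 = 26 L
Final concentration = 162/25/26 * 100 = 24.92%

24.92


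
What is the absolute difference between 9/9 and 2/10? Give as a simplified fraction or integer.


Simplify: 9/9 = 1 and 2/10 = 1/5
Find common denominator: LCD = 5
Convert: 5/5 and 1/5
Difference = |5 - 1|/5 = 4/5
Simplified = 4/5

4/5


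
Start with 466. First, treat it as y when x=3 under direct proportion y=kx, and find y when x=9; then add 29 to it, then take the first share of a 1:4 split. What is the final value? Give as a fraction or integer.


Start with 466.
Step 1: Direct prop: k = (466)/3; new y = k*9 = 466*9/3 = 1398
Step 2: Add 29: 1398+29=1427; split 1:4 first = 1427*1/5 = 1427/5
Final result = 1427/5

1427/5


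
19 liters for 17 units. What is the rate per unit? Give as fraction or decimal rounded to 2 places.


Total liters = 19
Number of units = 17
Unit rate = 19 / 17
= 1.12 liters per unit

1.12


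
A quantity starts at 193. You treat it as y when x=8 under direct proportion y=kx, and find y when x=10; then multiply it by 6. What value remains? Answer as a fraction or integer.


Start with 193.
Step 1: Direct prop: k = (193)/8; new y = k*10 = 193*10/8 = 965/4
Step 2: Multiply by 6: 965/4 * 6 = 2895/2
Final result = 2895/2

2895/2


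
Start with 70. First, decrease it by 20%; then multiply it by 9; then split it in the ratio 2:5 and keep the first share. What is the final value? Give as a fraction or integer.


Start with 70.
Step 1: Decrease by 20%: 70 * 80/100 = 56
Step 2: Multiply by 9: 56 * 9 = 504
Step 3: Split 2:5, first share = 504 * 2/7 = 144
Final result = 144

144


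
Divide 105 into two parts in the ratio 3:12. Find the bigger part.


Total parts = 3 + 12 = 15
Value per part = 105 / 15 = 7
First share = 3 * 7 = 21
Second share = 12 * 7 = 84
Larger share = 84

84


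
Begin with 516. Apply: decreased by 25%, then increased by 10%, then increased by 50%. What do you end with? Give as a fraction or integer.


Start: 516
Step 1: decrease by 25% => multiply by 75/100
  516 * 75/100 = 387
Step 2: increase by 10% => multiply by 110/100
  387 * 110/100 = 4257/10
Step 3: increase by 50% => multiply by 150/100
  4257/10 * 150/100 = 12771/20
Final value = 12771/20

12771/20


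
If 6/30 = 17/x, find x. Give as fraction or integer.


Setting up: 6/30 = 17/x
Cross multiply: 6 * x = 30 * 17
6x = 510
x = 510/6
x = 85

85


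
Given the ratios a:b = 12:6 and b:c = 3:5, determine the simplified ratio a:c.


Given a:b = 12:6 and b:c = 3:5
Make b consistent. Multiply first ratio by 3: a:b = 36:18
Multiply second ratio by 6: b:c = 18:30
Now b = 18 in both, so a:b:c = 36:18:30
Therefore a:c = 36:30
Simplify by GCD: a:c = 6:5

6:5


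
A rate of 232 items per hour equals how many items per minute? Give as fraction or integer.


Converting from per hour to per minute
Rate = 232 items per hour
Divide by 60: 232/60
= 58/15 items per minute

58/15


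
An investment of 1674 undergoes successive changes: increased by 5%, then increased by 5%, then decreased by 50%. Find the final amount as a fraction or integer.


Start: 1674
Step 1: increase by 5% => multiply by 105/100
  1674 * 105/100 = 17577/10
Step 2: increase by 5% => multiply by 105/100
  17577/10 * 105/100 = 369117/200
Step 3: decrease by 50% => multiply by 50/100
  369117/200 * 50/100 = 369117/400
Final value = 369117/400

369117/400


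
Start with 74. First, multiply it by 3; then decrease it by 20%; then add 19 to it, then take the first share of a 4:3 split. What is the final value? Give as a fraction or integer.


Start with 74.
Step 1: Multiply by 3: 74 * 3 = 222
Step 2: Decrease by 20%: 222 * 80/100 = 888/5
Step 3: Add 19: 888/5+19=983/5; split 4:3 first = 983/5*4/7 = 3932/35
Final result = 3932/35

3932/35


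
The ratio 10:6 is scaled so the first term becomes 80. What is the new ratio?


Original ratio: 10:6
First term target: 80
Scale factor = 80 / 10 = 8
Multiply second term: 6 * 8 = 48
Equivalent ratio = 80:48

80:48


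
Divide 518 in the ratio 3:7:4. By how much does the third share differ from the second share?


Total parts = 3 + 7 + 4 = 14
Value per part = 518 / 14 = 37
Shares: 3*37=111, 7*37=259, 4*37=148
Third share = 148, second share = 259
Difference = |148 - 259| = 111

111


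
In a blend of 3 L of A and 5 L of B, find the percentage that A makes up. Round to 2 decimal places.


Volume of A = 3 L
Volume of B = 5 L
Total volume = 3 + 5 = 8 L
Percentage of A = (3/8) * 100
= 37.50%

37.50


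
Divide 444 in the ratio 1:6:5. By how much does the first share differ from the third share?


Total parts = 1 + 6 + 5 = 12
Value per part = 444 / 12 = 37
Shares: 1*37=37, 6*37=222, 5*37=185
First share = 37, third share = 185
Difference = |37 - 185| = 148

148


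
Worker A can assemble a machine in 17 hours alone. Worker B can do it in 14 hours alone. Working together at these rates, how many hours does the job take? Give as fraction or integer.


Rate of A = 1/17 job per hour
Rate of B = 1/14 job per hour
Combined rate = 1/17 + 1/14
Find common denominator: (14 + 17)/(17*14) = 31/238
Combined rate = 31/238 job per hour
Time together = 1 / (31/238) = 238/31 hours

238/31


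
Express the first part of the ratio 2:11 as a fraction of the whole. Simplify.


Total parts = 2 + 11 = 13
First part fraction = 2/13
Simplify: 2/13 = 2/13

2/13


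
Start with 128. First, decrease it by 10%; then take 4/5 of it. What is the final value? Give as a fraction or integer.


Start with 128.
Step 1: Decrease by 10%: 128 * 90/100 = 576/5
Step 2: Take 4/5: 576/5 * 4/5 = 2304/25
Final result = 2304/25

2304/25


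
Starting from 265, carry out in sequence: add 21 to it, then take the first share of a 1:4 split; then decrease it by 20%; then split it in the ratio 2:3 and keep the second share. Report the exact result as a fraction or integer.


Start with 265.
Step 1: Add 21: 265+21=286; split 1:4 first = 286*1/5 = 286/5
Step 2: Decrease by 20%: 286/5 * 80/100 = 1144/25
Step 3: Split 2:3, second share = 1144/25 * 3/5 = 3432/125
Final result = 3432/125

3432/125


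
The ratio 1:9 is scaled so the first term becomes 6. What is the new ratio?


Original ratio: 1:9
First term target: 6
Scale factor = 6 / 1 = 6
Multiply second term: 9 * 6 = 54
Equivalent ratio = 6:54

6:54


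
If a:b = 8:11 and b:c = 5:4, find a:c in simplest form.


Given a:b = 8:11 and b:c = 5:4
Make b consistent. Multiply first ratio by 5: a:b = 40:55
Multiply second ratio by 11: b:c = 55:44
Now b = 55 in both, so a:b:c = 40:55:44
Therefore a:c = 40:44
Simplify by GCD: a:c = 10:11

10:11


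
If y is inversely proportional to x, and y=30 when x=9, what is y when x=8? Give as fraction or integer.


Inverse proportion: y = k/x
Find k: k = 9 * 30 = 270
Compute y at x=8: y = 270/8
y = 135/4

135/4


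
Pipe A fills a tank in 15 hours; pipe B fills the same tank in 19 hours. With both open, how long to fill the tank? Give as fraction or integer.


Rate of A = 1/15 job per hour
Rate of B = 1/19 job per hour
Combined rate = 1/15 + 1/19
Find common denominator: (19 + 15)/(15*19) = 34/285
Combined rate = 34/285 job per hour
Time together = 1 / (34/285) = 285/34 hours

285/34


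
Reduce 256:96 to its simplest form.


Find GCD(256, 96)
GCD = 32
Divide both by 32: 256/32 = 8, 96/32 = 3
Simplified ratio = 8:3

8:3


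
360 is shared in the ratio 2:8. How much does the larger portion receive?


Total parts = 2 + 8 = 10
Value per part = 360 / 10 = 36
First share = 2 * 36 = 72
Second share = 8 * 36 = 288
Larger share = 288

288


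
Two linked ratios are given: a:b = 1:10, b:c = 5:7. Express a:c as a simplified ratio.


Given a:b = 1:10 and b:c = 5:7
Make b consistent. Multiply first ratio by 5: a:b = 5:50
Multiply second ratio by 10: b:c = 50:70
Now b = 50 in both, so a:b:c = 5:50:70
Therefore a:c = 5:70
Simplify by GCD: a:c = 1:14

1:14


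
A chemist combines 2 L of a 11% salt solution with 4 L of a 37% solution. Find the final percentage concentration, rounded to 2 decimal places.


Solute in mixture 1 = 11% of 2 L = 2*11/100 = 11/50 L
Solute in mixture 2 = 37% of 4 L = 4*37/100 = 37/25 L
Total solute = 11/50 + 37/25 = 17/10 L
Total volume = 2 + 4 = 6 L
Final concentration = 17/10/6 * 100 = 28.33%

28.33


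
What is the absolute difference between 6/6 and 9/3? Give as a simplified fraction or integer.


Simplify: 6/6 = 1 and 9/3 = 3
Find common denominator: LCD = 1
Convert: 1/1 and 3/1
Difference = |1 - 3|/1 = 2/1
Simplified = 2

2


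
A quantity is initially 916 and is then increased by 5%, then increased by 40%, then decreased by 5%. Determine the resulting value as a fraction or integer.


Start: 916
Step 1: increase by 5% => multiply by 105/100
  916 * 105/100 = 4809/5
Step 2: increase by 40% => multiply by 140/100
  4809/5 * 140/100 = 33663/25
Step 3: decrease by 5% => multiply by 95/100
  33663/25 * 95/100 = 639597/500
Final value = 639597/500

639597/500
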